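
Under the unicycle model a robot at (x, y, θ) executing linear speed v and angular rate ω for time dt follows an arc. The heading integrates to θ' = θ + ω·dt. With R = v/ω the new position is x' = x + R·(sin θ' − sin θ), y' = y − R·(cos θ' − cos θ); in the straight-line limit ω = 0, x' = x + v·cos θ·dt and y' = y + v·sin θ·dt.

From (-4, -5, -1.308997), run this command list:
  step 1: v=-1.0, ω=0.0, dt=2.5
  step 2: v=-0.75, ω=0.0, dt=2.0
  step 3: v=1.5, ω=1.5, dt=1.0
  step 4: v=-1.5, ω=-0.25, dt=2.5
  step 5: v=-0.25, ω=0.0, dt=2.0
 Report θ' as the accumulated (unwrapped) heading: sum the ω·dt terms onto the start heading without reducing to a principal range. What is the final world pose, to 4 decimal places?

step 1: θ'=-1.3090 (straight) → pose (-4.6470, -2.5852, -1.3090)
step 2: θ'=-1.3090 (straight) → pose (-5.0353, -1.1363, -1.3090)
step 3: θ'=0.1910 (R=1.0000) → pose (-3.8795, -1.8593, 0.1910)
step 4: θ'=-0.4340 (R=6.0000) → pose (-7.5416, -1.4122, -0.4340)
step 5: θ'=-0.4340 (straight) → pose (-7.9952, -1.2019, -0.4340)

(-7.9952, -1.2019, -0.4340)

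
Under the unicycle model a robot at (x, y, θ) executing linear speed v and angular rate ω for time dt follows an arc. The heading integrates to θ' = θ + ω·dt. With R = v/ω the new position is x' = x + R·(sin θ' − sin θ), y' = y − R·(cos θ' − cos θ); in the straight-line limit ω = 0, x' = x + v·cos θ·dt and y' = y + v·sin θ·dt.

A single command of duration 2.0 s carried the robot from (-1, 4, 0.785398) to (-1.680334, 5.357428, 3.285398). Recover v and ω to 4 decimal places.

v = 1.0000, ω = 1.2500

Δθ = 3.285398 − 0.785398 = 2.500000
ω = Δθ/dt = 2.500000/2.0 = 1.2500
R = −Δy/(cos θ' − cos θ) = 0.8000
v = R·ω = 0.8000·1.2500 = 1.0000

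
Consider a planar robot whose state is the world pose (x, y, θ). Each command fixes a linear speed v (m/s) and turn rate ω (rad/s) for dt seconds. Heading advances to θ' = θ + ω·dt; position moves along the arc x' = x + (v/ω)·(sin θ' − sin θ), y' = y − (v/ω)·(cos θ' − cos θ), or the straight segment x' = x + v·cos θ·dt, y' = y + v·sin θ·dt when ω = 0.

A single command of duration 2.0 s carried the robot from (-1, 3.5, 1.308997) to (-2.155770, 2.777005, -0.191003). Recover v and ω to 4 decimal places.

Δθ = -0.191003 − 1.308997 = -1.500000
ω = Δθ/dt = -1.500000/2.0 = -0.7500
R = Δx/(sin θ' − sin θ) = 1.0000
v = R·ω = 1.0000·-0.7500 = -0.7500

v = -0.7500, ω = -0.7500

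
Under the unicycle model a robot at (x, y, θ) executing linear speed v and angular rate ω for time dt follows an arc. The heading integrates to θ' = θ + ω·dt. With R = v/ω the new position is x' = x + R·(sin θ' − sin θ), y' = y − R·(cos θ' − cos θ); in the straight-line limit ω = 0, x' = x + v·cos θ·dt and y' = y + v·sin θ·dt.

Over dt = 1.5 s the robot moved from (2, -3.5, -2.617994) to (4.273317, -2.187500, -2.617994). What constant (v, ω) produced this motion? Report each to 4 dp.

Δθ = -2.617994 − -2.617994 = 0.000000
ω = Δθ/dt = 0.000000/1.5 = 0.0000
ω = 0 → v = (Δx·cos θ + Δy·sin θ)/dt = -1.7500

v = -1.7500, ω = 0.0000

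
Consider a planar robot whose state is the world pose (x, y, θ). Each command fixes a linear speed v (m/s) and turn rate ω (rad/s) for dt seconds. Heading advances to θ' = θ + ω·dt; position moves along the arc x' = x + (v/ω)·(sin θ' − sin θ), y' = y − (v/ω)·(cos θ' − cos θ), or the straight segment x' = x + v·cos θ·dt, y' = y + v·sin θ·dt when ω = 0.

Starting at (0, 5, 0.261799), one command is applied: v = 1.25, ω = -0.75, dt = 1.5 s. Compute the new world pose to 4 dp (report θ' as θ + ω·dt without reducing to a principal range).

θ' = 0.2618 + -0.75·1.5 = -0.8632
R = v/ω = 1.25/-0.75 = -1.6667
x' = 0 + -1.6667·(sin -0.8632 − sin 0.2618) = 1.6979
y' = 5 − -1.6667·(cos -0.8632 − cos 0.2618) = 4.4735

(1.6979, 4.4735, -0.8632)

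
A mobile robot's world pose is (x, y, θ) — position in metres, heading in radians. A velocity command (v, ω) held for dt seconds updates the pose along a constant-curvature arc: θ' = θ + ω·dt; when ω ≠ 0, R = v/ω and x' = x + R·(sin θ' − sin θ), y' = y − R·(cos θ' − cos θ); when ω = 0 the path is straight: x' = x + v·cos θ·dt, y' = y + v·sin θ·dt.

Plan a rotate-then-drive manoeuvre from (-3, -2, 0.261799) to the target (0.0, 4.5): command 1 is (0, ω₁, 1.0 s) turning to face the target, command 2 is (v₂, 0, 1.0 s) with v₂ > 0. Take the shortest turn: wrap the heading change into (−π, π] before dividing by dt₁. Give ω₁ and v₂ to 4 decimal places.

ω₁ = 0.8766, v₂ = 7.1589

heading to target = atan2(4.5−-2, 0−-3) = 1.1384
Δθ = wrap(1.1384 − 0.2618) = 0.8766; ω₁ = Δθ/dt₁ = 0.8766
distance = √((0−-3)² + (4.5−-2)²) = 7.1589; v₂ = distance/dt₂ = 7.1589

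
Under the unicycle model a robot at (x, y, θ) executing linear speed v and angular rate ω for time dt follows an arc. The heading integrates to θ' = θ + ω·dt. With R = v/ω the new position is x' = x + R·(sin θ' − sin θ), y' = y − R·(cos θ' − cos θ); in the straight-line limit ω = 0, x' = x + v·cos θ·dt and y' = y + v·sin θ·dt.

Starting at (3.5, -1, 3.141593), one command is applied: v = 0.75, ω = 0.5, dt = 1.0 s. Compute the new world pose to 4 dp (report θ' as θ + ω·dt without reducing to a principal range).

(2.7809, -1.1836, 3.6416)

θ' = 3.1416 + 0.5·1.0 = 3.6416
R = v/ω = 0.75/0.5 = 1.5000
x' = 3.5 + 1.5000·(sin 3.6416 − sin 3.1416) = 2.7809
y' = -1 − 1.5000·(cos 3.6416 − cos 3.1416) = -1.1836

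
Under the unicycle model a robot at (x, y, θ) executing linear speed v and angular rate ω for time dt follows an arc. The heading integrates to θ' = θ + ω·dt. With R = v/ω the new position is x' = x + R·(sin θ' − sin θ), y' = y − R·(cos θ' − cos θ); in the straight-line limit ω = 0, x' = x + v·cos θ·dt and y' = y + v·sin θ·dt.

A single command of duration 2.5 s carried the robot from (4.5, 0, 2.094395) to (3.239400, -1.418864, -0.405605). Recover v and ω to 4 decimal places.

Δθ = -0.405605 − 2.094395 = -2.500000
ω = Δθ/dt = -2.500000/2.5 = -1.0000
R = −Δy/(cos θ' − cos θ) = 1.0000
v = R·ω = 1.0000·-1.0000 = -1.0000

v = -1.0000, ω = -1.0000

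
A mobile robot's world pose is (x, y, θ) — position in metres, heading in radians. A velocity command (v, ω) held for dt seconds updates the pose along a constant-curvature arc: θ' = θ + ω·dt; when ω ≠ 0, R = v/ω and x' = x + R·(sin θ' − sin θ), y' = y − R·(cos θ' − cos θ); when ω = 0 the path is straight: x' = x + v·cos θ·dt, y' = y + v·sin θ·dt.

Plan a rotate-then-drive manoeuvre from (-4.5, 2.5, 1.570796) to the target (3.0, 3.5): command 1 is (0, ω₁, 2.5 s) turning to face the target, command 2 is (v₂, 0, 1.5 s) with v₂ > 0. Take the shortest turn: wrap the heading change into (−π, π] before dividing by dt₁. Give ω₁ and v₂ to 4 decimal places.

heading to target = atan2(3.5−2.5, 3−-4.5) = 0.1326
Δθ = wrap(0.1326 − 1.5708) = -1.4382; ω₁ = Δθ/dt₁ = -0.5753
distance = √((3−-4.5)² + (3.5−2.5)²) = 7.5664; v₂ = distance/dt₂ = 5.0442

ω₁ = -0.5753, v₂ = 5.0442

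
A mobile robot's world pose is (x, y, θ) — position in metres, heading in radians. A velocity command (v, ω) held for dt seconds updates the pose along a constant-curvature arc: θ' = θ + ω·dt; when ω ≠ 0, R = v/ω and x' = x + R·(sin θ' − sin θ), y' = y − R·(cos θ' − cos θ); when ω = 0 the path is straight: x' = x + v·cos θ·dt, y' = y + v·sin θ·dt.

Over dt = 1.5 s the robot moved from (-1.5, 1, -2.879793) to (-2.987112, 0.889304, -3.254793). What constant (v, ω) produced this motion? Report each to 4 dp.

Δθ = -3.254793 − -2.879793 = -0.375000
ω = Δθ/dt = -0.375000/1.5 = -0.2500
R = Δx/(sin θ' − sin θ) = -4.0000
v = R·ω = -4.0000·-0.2500 = 1.0000

v = 1.0000, ω = -0.2500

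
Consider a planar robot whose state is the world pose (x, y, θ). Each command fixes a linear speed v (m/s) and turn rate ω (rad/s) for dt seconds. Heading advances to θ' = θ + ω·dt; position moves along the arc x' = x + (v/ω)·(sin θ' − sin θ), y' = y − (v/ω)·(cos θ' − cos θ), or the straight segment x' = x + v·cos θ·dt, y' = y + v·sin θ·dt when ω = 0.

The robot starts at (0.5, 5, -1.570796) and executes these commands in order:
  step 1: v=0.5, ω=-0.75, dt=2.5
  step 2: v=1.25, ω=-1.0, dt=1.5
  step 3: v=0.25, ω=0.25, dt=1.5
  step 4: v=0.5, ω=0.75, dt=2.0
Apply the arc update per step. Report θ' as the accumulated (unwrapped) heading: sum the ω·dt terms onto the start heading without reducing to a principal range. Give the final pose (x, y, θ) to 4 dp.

(-1.8981, 6.7890, -3.0708)

step 1: θ'=-3.4458 (R=-0.6667) → pose (-0.3664, 4.3639, -3.4458)
step 2: θ'=-4.9458 (R=-1.2500) → pose (-1.2080, 5.8457, -4.9458)
step 3: θ'=-4.5708 (R=1.0000) → pose (-1.1909, 6.2181, -4.5708)
step 4: θ'=-3.0708 (R=0.6667) → pose (-1.8981, 6.7890, -3.0708)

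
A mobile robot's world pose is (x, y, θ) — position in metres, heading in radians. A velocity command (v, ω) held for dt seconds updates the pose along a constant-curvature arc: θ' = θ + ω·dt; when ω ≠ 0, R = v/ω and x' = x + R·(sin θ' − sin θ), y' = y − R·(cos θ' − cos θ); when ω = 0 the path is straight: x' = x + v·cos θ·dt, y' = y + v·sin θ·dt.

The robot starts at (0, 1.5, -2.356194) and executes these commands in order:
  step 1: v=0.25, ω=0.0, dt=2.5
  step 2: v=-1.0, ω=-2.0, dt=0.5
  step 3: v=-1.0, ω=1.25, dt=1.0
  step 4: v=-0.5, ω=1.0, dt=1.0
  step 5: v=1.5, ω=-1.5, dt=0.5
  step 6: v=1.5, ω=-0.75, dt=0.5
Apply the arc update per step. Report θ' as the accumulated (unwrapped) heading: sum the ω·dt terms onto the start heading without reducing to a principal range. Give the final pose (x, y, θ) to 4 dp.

step 1: θ'=-2.3562 (straight) → pose (-0.4419, 1.0581, -2.3562)
step 2: θ'=-3.3562 (R=0.5000) → pose (0.0181, 1.1930, -3.3562)
step 3: θ'=-2.1062 (R=-0.8000) → pose (0.8765, 1.5665, -2.1062)
step 4: θ'=-1.1062 (R=-0.5000) → pose (0.8935, 2.0457, -1.1062)
step 5: θ'=-1.8562 (R=-1.0000) → pose (0.9590, 1.3161, -1.8562)
step 6: θ'=-2.2312 (R=-2.0000) → pose (0.6194, 0.6523, -2.2312)

(0.6194, 0.6523, -2.2312)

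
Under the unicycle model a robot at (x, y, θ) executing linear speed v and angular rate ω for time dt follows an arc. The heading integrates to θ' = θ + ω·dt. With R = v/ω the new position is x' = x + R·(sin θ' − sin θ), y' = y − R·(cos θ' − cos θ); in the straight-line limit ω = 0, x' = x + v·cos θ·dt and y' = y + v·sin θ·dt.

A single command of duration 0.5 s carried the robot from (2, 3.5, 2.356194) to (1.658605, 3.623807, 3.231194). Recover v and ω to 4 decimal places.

v = 0.7500, ω = 1.7500

Δθ = 3.231194 − 2.356194 = 0.875000
ω = Δθ/dt = 0.875000/0.5 = 1.7500
R = Δx/(sin θ' − sin θ) = 0.4286
v = R·ω = 0.4286·1.7500 = 0.7500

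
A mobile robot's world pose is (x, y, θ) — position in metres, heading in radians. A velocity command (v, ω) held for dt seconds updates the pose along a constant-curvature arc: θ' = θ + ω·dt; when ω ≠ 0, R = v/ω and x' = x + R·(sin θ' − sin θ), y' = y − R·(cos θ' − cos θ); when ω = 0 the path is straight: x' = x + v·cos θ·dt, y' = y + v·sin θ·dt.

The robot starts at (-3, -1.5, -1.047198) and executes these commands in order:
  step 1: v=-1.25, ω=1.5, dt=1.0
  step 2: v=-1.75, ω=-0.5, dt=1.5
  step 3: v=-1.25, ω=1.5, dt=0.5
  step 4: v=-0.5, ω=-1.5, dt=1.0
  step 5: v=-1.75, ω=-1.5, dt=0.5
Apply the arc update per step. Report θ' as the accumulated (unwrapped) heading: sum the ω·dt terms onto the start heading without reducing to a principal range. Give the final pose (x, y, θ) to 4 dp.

step 1: θ'=0.4528 (R=-0.8333) → pose (-4.0863, -1.1673, 0.4528)
step 2: θ'=-0.2972 (R=3.5000) → pose (-6.6424, -1.3666, -0.2972)
step 3: θ'=0.4528 (R=-0.8333) → pose (-7.2510, -1.4140, 0.4528)
step 4: θ'=-1.0472 (R=0.3333) → pose (-7.6855, -1.2810, -1.0472)
step 5: θ'=-1.7972 (R=1.1667) → pose (-7.8121, -0.4357, -1.7972)

(-7.8121, -0.4357, -1.7972)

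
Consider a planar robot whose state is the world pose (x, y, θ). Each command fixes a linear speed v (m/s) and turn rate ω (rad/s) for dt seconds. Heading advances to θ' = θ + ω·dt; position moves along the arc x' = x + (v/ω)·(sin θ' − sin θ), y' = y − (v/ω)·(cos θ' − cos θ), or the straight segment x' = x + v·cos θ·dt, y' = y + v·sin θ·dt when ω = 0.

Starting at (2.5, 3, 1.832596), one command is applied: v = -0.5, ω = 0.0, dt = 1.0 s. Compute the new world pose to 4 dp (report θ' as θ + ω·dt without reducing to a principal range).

(2.6294, 2.5170, 1.8326)

θ' = 1.8326 + 0.0·1.0 = 1.8326
ω = 0 → straight: x' = 2.5 + -0.5·cos(1.8326)·1.0 = 2.6294
y' = 3 + -0.5·sin(1.8326)·1.0 = 2.5170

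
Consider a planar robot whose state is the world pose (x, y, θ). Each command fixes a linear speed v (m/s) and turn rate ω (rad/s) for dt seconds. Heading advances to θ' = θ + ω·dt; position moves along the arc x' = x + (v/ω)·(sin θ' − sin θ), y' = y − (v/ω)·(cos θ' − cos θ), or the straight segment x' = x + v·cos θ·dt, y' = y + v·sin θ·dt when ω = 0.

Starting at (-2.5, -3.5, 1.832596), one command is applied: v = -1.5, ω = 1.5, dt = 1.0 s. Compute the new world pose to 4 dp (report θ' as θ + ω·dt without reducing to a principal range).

(-1.3442, -4.2230, 3.3326)

θ' = 1.8326 + 1.5·1.0 = 3.3326
R = v/ω = -1.5/1.5 = -1.0000
x' = -2.5 + -1.0000·(sin 3.3326 − sin 1.8326) = -1.3442
y' = -3.5 − -1.0000·(cos 3.3326 − cos 1.8326) = -4.2230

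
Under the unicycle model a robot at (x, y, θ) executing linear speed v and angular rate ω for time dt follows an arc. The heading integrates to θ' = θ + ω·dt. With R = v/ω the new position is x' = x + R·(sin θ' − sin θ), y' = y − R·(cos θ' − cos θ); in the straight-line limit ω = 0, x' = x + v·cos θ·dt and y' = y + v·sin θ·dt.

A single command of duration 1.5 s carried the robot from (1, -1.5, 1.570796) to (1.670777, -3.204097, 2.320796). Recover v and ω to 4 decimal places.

v = -1.2500, ω = 0.5000

Δθ = 2.320796 − 1.570796 = 0.750000
ω = Δθ/dt = 0.750000/1.5 = 0.5000
R = −Δy/(cos θ' − cos θ) = -2.5000
v = R·ω = -2.5000·0.5000 = -1.2500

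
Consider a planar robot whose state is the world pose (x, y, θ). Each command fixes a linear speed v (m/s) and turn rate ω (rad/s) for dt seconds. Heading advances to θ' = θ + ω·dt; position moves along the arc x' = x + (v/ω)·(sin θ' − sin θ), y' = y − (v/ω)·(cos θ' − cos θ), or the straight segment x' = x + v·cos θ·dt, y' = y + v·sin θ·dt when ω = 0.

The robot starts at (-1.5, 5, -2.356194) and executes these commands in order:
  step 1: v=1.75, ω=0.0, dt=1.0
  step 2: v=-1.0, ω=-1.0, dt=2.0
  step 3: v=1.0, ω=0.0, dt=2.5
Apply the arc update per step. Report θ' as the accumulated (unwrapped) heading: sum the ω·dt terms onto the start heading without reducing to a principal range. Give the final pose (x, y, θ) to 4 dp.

(-1.9649, 5.7472, -4.3562)

step 1: θ'=-2.3562 (straight) → pose (-2.7374, 3.7626, -2.3562)
step 2: θ'=-4.3562 (R=1.0000) → pose (-1.0931, 3.4042, -4.3562)
step 3: θ'=-4.3562 (straight) → pose (-1.9649, 5.7472, -4.3562)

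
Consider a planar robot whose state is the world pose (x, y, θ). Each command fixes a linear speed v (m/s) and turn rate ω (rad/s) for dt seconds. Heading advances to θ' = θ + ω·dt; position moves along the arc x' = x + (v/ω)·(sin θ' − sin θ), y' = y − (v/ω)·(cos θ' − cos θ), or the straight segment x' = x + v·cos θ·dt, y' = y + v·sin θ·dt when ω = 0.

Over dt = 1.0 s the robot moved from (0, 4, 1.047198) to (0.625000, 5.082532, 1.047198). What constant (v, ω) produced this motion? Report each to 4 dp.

v = 1.2500, ω = 0.0000

Δθ = 1.047198 − 1.047198 = 0.000000
ω = Δθ/dt = 0.000000/1.0 = 0.0000
ω = 0 → v = (Δx·cos θ + Δy·sin θ)/dt = 1.2500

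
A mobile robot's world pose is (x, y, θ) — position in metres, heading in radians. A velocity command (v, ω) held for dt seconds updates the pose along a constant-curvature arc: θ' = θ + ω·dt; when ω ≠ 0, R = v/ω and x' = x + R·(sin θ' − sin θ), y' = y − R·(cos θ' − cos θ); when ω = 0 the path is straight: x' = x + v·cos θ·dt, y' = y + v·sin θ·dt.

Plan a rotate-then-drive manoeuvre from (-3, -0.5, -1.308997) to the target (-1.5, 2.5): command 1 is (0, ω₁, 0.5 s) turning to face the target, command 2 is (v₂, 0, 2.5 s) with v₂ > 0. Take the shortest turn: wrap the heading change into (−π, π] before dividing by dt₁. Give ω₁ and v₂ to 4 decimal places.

ω₁ = 4.8323, v₂ = 1.3416

heading to target = atan2(2.5−-0.5, -1.5−-3) = 1.1071
Δθ = wrap(1.1071 − -1.3090) = 2.4161; ω₁ = Δθ/dt₁ = 4.8323
distance = √((-1.5−-3)² + (2.5−-0.5)²) = 3.3541; v₂ = distance/dt₂ = 1.3416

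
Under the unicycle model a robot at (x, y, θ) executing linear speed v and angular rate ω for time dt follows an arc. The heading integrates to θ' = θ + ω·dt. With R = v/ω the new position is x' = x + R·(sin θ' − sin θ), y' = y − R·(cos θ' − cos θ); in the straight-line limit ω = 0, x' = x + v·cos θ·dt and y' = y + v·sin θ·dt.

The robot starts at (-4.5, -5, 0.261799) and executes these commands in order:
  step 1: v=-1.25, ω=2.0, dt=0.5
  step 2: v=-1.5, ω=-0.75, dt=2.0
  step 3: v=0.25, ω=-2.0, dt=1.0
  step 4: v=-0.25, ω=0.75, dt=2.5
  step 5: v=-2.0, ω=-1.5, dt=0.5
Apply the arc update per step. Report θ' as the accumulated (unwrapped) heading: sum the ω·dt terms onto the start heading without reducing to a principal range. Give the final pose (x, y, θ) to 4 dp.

(-8.1080, -5.7726, -1.1132)

step 1: θ'=1.2618 (R=-0.6250) → pose (-4.9336, -5.4136, 1.2618)
step 2: θ'=-0.2382 (R=2.0000) → pose (-7.3108, -6.7490, -0.2382)
step 3: θ'=-2.2382 (R=-0.1250) → pose (-7.2421, -6.9478, -2.2382)
step 4: θ'=-0.3632 (R=-0.3333) → pose (-7.3855, -6.4299, -0.3632)
step 5: θ'=-1.1132 (R=1.3333) → pose (-8.1080, -5.7726, -1.1132)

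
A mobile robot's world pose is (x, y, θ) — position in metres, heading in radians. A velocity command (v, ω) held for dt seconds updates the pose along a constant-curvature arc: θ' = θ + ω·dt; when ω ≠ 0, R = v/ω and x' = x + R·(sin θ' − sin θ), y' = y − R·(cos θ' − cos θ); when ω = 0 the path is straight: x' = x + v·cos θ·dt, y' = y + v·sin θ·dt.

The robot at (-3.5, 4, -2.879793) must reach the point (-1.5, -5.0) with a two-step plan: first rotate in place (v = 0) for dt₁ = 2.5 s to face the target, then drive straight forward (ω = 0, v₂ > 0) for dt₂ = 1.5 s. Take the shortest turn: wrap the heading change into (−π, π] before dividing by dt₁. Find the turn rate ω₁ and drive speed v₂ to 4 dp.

ω₁ = 0.6111, v₂ = 6.1464

heading to target = atan2(-5−4, -1.5−-3.5) = -1.3521
Δθ = wrap(-1.3521 − -2.8798) = 1.5277; ω₁ = Δθ/dt₁ = 0.6111
distance = √((-1.5−-3.5)² + (-5−4)²) = 9.2195; v₂ = distance/dt₂ = 6.1464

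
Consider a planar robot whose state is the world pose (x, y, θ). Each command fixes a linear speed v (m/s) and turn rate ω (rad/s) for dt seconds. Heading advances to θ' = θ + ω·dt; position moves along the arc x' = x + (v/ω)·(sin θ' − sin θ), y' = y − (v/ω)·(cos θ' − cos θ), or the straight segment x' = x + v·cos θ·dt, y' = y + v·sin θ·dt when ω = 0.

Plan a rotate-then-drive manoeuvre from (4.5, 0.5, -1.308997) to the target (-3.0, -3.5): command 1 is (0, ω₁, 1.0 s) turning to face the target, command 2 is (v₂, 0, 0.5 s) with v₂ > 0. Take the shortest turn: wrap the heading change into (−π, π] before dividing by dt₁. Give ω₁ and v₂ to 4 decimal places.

ω₁ = -1.3426, v₂ = 17.0000

heading to target = atan2(-3.5−0.5, -3−4.5) = -2.6516
Δθ = wrap(-2.6516 − -1.3090) = -1.3426; ω₁ = Δθ/dt₁ = -1.3426
distance = √((-3−4.5)² + (-3.5−0.5)²) = 8.5000; v₂ = distance/dt₂ = 17.0000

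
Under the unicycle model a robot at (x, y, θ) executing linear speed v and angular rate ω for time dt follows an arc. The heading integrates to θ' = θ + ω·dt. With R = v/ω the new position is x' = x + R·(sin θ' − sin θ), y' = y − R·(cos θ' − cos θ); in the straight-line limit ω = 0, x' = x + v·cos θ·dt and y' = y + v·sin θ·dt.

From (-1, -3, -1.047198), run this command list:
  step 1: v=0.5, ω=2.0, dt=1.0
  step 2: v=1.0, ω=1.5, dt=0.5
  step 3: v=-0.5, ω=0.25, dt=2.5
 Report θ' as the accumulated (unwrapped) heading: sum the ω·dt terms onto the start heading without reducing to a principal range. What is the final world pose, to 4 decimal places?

step 1: θ'=0.9528 (R=0.2500) → pose (-0.5797, -3.0199, 0.9528)
step 2: θ'=1.7028 (R=0.6667) → pose (-0.4622, -2.5458, 1.7028)
step 3: θ'=2.3278 (R=-2.0000) → pose (0.0666, -3.6561, 2.3278)

(0.0666, -3.6561, 2.3278)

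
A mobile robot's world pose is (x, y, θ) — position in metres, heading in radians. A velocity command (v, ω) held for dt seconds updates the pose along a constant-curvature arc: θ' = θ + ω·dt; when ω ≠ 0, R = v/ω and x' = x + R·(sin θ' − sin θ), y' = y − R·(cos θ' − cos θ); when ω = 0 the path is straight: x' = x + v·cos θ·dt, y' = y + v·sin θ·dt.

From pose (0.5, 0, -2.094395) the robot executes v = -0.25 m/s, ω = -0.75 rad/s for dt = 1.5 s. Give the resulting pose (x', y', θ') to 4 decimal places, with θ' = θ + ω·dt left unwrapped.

(0.8146, 0.1657, -3.2194)

θ' = -2.0944 + -0.75·1.5 = -3.2194
R = v/ω = -0.25/-0.75 = 0.3333
x' = 0.5 + 0.3333·(sin -3.2194 − sin -2.0944) = 0.8146
y' = 0 − 0.3333·(cos -3.2194 − cos -2.0944) = 0.1657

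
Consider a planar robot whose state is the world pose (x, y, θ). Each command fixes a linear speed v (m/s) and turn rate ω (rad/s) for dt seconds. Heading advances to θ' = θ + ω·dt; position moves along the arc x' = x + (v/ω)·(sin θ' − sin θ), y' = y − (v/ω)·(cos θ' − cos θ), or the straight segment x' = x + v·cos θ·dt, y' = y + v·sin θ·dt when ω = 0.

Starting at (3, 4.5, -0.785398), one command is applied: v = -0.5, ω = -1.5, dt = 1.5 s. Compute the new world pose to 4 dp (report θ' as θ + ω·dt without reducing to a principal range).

θ' = -0.7854 + -1.5·1.5 = -3.0354
R = v/ω = -0.5/-1.5 = 0.3333
x' = 3 + 0.3333·(sin -3.0354 − sin -0.7854) = 3.2004
y' = 4.5 − 0.3333·(cos -3.0354 − cos -0.7854) = 5.0672

(3.2004, 5.0672, -3.0354)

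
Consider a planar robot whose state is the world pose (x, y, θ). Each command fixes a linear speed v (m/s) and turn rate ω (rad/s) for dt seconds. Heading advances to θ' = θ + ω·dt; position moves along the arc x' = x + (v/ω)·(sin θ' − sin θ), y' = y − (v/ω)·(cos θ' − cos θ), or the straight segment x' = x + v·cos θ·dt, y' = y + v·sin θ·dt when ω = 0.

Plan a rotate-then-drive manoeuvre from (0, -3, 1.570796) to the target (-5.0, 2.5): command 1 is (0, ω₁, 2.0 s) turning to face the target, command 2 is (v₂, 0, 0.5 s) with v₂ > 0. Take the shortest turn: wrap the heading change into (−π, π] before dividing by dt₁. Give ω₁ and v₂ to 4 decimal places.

heading to target = atan2(2.5−-3, -5−0) = 2.3086
Δθ = wrap(2.3086 − 1.5708) = 0.7378; ω₁ = Δθ/dt₁ = 0.3689
distance = √((-5−0)² + (2.5−-3)²) = 7.4330; v₂ = distance/dt₂ = 14.8661

ω₁ = 0.3689, v₂ = 14.8661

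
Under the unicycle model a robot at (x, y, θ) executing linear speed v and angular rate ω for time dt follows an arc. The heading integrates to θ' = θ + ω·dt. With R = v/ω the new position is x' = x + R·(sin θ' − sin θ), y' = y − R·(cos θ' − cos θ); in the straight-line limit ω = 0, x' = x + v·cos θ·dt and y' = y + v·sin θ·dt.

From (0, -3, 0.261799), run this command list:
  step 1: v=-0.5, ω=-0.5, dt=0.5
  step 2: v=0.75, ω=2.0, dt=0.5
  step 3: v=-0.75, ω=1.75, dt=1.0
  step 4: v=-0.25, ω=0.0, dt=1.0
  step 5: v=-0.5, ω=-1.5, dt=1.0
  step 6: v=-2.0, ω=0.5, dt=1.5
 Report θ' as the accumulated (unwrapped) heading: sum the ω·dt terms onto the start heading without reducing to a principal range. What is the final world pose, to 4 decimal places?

(0.8903, -6.9107, 2.0118)

step 1: θ'=0.0118 (R=1.0000) → pose (-0.2470, -3.0340, 0.0118)
step 2: θ'=1.0118 (R=0.3750) → pose (0.0665, -2.8579, 1.0118)
step 3: θ'=2.7618 (R=-0.4286) → pose (0.2709, -3.4832, 2.7618)
step 4: θ'=2.7618 (straight) → pose (0.5031, -3.5759, 2.7618)
step 5: θ'=1.2618 (R=0.3333) → pose (0.6971, -3.9869, 1.2618)
step 6: θ'=2.0118 (R=-4.0000) → pose (0.8903, -6.9107, 2.0118)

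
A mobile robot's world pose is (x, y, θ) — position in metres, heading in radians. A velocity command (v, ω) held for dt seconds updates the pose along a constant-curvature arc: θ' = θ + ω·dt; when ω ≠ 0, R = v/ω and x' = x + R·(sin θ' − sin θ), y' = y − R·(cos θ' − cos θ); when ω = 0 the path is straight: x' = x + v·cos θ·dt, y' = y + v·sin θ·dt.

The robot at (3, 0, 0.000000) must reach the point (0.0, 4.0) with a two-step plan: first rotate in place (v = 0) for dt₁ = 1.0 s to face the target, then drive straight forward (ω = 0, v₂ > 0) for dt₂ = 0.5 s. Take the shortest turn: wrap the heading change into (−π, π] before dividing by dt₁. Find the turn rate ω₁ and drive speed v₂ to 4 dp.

heading to target = atan2(4−0, 0−3) = 2.2143
Δθ = wrap(2.2143 − 0.0000) = 2.2143; ω₁ = Δθ/dt₁ = 2.2143
distance = √((0−3)² + (4−0)²) = 5.0000; v₂ = distance/dt₂ = 10.0000

ω₁ = 2.2143, v₂ = 10.0000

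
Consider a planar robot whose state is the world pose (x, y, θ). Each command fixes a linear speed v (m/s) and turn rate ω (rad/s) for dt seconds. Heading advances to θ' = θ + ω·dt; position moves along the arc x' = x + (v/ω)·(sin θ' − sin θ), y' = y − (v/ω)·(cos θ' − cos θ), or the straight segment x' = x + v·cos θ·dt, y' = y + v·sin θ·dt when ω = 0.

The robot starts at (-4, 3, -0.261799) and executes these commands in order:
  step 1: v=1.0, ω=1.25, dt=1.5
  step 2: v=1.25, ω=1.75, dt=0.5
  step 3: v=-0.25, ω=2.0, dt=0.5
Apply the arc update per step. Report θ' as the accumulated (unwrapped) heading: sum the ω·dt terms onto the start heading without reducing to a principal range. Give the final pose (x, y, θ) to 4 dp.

step 1: θ'=1.6132 (R=0.8000) → pose (-2.9937, 3.8067, 1.6132)
step 2: θ'=2.4882 (R=0.7143) → pose (-3.2731, 4.3435, 2.4882)
step 3: θ'=3.4882 (R=-0.1250) → pose (-3.1547, 4.3252, 3.4882)

(-3.1547, 4.3252, 3.4882)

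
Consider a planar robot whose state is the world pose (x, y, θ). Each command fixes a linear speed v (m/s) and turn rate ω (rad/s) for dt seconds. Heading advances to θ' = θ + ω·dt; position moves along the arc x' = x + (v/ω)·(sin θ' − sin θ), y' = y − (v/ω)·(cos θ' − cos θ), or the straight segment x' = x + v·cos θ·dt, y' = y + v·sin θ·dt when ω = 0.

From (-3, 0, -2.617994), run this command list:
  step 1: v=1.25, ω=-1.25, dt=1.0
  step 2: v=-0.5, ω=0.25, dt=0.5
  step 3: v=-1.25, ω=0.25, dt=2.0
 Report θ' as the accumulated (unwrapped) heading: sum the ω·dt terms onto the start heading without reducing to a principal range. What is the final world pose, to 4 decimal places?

(-1.6446, -0.8871, -3.2430)

step 1: θ'=-3.8680 (R=-1.0000) → pose (-4.1642, 0.1185, -3.8680)
step 2: θ'=-3.7430 (R=-2.0000) → pose (-3.9674, -0.0355, -3.7430)
step 3: θ'=-3.2430 (R=-5.0000) → pose (-1.6446, -0.8871, -3.2430)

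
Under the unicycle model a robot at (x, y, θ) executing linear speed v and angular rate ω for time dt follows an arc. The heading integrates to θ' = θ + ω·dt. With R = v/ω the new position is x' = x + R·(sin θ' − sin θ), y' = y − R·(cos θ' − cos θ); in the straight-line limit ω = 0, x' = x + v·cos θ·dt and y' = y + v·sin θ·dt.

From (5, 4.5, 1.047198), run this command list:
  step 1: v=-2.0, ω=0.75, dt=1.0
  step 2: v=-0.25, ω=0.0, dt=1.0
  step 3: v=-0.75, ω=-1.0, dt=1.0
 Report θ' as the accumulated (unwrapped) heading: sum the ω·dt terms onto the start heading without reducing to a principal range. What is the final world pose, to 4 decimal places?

step 1: θ'=1.7972 (R=-2.6667) → pose (4.7108, 2.5681, 1.7972)
step 2: θ'=1.7972 (straight) → pose (4.7669, 2.3245, 1.7972)
step 3: θ'=0.7972 (R=0.7500) → pose (4.5726, 1.6321, 0.7972)

(4.5726, 1.6321, 0.7972)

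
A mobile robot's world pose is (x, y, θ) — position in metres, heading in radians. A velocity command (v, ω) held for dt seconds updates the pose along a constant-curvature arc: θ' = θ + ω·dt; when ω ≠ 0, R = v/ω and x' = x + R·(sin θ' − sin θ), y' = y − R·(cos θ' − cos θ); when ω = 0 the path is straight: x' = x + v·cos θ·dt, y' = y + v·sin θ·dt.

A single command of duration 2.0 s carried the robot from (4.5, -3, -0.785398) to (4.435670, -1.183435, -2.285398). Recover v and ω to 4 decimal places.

v = -1.0000, ω = -0.7500

Δθ = -2.285398 − -0.785398 = -1.500000
ω = Δθ/dt = -1.500000/2.0 = -0.7500
R = −Δy/(cos θ' − cos θ) = 1.3333
v = R·ω = 1.3333·-0.7500 = -1.0000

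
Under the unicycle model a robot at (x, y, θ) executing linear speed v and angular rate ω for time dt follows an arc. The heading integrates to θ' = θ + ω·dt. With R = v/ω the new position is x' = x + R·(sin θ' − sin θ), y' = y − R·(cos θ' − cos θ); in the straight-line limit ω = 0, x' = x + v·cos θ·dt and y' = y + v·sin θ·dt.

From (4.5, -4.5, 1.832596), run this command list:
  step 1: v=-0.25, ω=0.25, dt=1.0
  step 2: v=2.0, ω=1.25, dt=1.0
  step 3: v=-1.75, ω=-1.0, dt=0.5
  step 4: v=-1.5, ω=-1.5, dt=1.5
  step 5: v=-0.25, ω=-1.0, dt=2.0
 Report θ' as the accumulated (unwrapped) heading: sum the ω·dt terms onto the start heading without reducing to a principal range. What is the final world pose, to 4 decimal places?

step 1: θ'=2.0826 (R=-1.0000) → pose (4.5941, -4.7309, 2.0826)
step 2: θ'=3.3326 (R=1.6000) → pose (2.8953, -3.9436, 3.3326)
step 3: θ'=2.8326 (R=1.7500) → pose (3.7597, -3.9947, 2.8326)
step 4: θ'=0.5826 (R=1.0000) → pose (4.0058, -5.7824, 0.5826)
step 5: θ'=-1.4174 (R=0.2500) → pose (3.6212, -5.6118, -1.4174)

(3.6212, -5.6118, -1.4174)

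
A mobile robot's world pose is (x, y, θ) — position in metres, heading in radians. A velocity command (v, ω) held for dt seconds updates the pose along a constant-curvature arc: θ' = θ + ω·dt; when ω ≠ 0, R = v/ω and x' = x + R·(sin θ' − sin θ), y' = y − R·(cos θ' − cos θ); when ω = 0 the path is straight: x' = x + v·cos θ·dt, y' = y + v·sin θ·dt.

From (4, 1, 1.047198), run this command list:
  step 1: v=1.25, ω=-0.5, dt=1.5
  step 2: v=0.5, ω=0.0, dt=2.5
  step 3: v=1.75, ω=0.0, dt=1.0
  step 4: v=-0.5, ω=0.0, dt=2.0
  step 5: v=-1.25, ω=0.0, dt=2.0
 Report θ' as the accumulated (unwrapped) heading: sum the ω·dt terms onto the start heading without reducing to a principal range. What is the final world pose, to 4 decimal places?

(4.9549, 1.9940, 0.2972)

step 1: θ'=0.2972 (R=-2.5000) → pose (5.4330, 2.1404, 0.2972)
step 2: θ'=0.2972 (straight) → pose (6.6282, 2.5065, 0.2972)
step 3: θ'=0.2972 (straight) → pose (8.3014, 3.0189, 0.2972)
step 4: θ'=0.2972 (straight) → pose (7.3453, 2.7261, 0.2972)
step 5: θ'=0.2972 (straight) → pose (4.9549, 1.9940, 0.2972)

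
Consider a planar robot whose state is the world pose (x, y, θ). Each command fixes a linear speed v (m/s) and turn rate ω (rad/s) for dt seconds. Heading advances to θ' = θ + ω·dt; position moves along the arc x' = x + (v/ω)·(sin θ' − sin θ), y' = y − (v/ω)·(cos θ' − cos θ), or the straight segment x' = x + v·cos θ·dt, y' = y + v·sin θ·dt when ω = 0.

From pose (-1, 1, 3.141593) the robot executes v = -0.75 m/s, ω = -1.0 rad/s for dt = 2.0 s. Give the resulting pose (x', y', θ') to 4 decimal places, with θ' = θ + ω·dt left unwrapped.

(-0.3180, -0.0621, 1.1416)

θ' = 3.1416 + -1.0·2.0 = 1.1416
R = v/ω = -0.75/-1.0 = 0.7500
x' = -1 + 0.7500·(sin 1.1416 − sin 3.1416) = -0.3180
y' = 1 − 0.7500·(cos 1.1416 − cos 3.1416) = -0.0621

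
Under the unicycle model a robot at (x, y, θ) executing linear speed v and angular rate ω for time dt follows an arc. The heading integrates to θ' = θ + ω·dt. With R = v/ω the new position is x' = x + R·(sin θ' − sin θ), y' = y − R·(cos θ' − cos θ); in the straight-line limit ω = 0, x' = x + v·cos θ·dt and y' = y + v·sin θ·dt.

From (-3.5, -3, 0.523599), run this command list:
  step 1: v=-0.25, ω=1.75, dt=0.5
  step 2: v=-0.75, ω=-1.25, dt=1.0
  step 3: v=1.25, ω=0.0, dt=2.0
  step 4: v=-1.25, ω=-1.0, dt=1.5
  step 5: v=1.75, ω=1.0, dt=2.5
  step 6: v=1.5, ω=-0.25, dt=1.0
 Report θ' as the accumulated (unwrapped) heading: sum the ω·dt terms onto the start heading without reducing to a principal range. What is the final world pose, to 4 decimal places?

step 1: θ'=1.3986 (R=-0.1429) → pose (-3.5693, -3.0992, 1.3986)
step 2: θ'=0.1486 (R=0.6000) → pose (-4.0716, -3.5898, 0.1486)
step 3: θ'=0.1486 (straight) → pose (-1.5992, -3.2197, 0.1486)
step 4: θ'=-1.3514 (R=1.2500) → pose (-3.0043, -2.2555, -1.3514)
step 5: θ'=1.1486 (R=1.7500) → pose (0.3001, -2.5917, 1.1486)
step 6: θ'=0.8986 (R=-6.0000) → pose (1.0785, -1.3141, 0.8986)

(1.0785, -1.3141, 0.8986)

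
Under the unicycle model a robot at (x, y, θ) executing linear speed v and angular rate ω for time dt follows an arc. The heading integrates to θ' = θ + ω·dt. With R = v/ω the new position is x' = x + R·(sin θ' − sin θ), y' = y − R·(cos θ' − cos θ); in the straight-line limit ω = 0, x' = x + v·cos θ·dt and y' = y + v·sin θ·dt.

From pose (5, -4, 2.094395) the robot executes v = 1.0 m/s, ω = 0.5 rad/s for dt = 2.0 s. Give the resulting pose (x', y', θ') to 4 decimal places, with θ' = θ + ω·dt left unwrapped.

θ' = 2.0944 + 0.5·2.0 = 3.0944
R = v/ω = 1.0/0.5 = 2.0000
x' = 5 + 2.0000·(sin 3.0944 − sin 2.0944) = 3.3623
y' = -4 − 2.0000·(cos 3.0944 − cos 2.0944) = -3.0022

(3.3623, -3.0022, 3.0944)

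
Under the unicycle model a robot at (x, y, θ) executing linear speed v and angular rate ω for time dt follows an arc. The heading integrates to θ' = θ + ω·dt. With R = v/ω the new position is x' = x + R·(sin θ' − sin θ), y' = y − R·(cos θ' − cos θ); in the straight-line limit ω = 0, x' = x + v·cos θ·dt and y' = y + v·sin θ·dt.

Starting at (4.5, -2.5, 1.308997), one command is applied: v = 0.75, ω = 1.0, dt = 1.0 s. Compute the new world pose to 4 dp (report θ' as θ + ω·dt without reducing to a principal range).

θ' = 1.3090 + 1.0·1.0 = 2.3090
R = v/ω = 0.75/1.0 = 0.7500
x' = 4.5 + 0.7500·(sin 2.3090 − sin 1.3090) = 4.3303
y' = -2.5 − 0.7500·(cos 2.3090 − cos 1.3090) = -1.8012

(4.3303, -1.8012, 2.3090)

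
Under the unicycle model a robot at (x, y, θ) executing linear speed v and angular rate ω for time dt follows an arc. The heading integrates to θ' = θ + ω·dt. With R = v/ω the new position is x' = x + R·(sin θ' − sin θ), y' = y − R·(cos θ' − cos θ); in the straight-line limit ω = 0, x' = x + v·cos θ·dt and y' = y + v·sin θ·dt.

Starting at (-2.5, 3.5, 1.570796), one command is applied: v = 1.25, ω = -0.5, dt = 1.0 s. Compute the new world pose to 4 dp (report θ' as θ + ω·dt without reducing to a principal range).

θ' = 1.5708 + -0.5·1.0 = 1.0708
R = v/ω = 1.25/-0.5 = -2.5000
x' = -2.5 + -2.5000·(sin 1.0708 − sin 1.5708) = -2.1940
y' = 3.5 − -2.5000·(cos 1.0708 − cos 1.5708) = 4.6986

(-2.1940, 4.6986, 1.0708)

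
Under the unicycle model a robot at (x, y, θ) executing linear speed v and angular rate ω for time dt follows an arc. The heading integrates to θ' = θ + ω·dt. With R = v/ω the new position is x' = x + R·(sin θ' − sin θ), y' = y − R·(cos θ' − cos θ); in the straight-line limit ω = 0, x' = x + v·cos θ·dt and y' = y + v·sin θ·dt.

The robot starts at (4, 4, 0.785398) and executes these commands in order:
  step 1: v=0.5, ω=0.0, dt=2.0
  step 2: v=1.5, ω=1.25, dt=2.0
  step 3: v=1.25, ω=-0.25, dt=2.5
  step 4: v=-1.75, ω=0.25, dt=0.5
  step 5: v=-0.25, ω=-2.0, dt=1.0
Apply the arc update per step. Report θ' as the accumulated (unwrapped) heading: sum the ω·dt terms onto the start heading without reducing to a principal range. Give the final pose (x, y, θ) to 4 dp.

step 1: θ'=0.7854 (straight) → pose (4.7071, 4.7071, 0.7854)
step 2: θ'=3.2854 (R=1.2000) → pose (3.6866, 6.7432, 3.2854)
step 3: θ'=2.6604 (R=-5.0000) → pose (0.6559, 7.2594, 2.6604)
step 4: θ'=2.7854 (R=-7.0000) → pose (1.4548, 6.9039, 2.7854)
step 5: θ'=0.7854 (R=0.1250) → pose (1.4996, 6.6984, 0.7854)

(1.4996, 6.6984, 0.7854)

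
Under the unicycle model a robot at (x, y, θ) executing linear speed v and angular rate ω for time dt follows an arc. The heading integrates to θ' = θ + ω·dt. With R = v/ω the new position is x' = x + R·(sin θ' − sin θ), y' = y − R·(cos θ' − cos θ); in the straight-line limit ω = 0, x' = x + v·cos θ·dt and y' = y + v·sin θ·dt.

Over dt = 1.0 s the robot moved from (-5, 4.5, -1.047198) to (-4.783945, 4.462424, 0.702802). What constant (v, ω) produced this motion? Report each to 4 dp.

Δθ = 0.702802 − -1.047198 = 1.750000
ω = Δθ/dt = 1.750000/1.0 = 1.7500
R = Δx/(sin θ' − sin θ) = 0.1429
v = R·ω = 0.1429·1.7500 = 0.2500

v = 0.2500, ω = 1.7500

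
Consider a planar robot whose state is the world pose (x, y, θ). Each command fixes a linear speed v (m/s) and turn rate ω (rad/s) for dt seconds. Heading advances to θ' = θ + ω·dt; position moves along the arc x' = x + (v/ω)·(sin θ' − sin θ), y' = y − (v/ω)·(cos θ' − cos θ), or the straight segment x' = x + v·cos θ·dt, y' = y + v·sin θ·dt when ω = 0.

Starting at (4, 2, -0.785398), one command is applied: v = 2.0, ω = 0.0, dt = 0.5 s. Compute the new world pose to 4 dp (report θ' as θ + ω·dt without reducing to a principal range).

θ' = -0.7854 + 0.0·0.5 = -0.7854
ω = 0 → straight: x' = 4 + 2.0·cos(-0.7854)·0.5 = 4.7071
y' = 2 + 2.0·sin(-0.7854)·0.5 = 1.2929

(4.7071, 1.2929, -0.7854)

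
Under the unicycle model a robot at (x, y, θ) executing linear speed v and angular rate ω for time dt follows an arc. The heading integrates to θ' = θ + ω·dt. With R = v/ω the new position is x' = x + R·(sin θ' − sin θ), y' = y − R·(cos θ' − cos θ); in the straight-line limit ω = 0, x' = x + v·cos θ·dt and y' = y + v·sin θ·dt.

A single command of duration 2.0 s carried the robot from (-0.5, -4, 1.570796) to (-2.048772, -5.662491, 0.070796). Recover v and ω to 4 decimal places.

Δθ = 0.070796 − 1.570796 = -1.500000
ω = Δθ/dt = -1.500000/2.0 = -0.7500
R = −Δy/(cos θ' − cos θ) = 1.6667
v = R·ω = 1.6667·-0.7500 = -1.2500

v = -1.2500, ω = -0.7500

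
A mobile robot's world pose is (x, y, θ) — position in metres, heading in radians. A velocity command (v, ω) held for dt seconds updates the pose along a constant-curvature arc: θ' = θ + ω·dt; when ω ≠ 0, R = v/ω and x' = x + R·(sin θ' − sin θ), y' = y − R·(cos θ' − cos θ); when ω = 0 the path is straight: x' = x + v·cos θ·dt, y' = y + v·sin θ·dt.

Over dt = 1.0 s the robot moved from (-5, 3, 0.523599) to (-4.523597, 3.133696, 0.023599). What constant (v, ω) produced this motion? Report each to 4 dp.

Δθ = 0.023599 − 0.523599 = -0.500000
ω = Δθ/dt = -0.500000/1.0 = -0.5000
R = Δx/(sin θ' − sin θ) = -1.0000
v = R·ω = -1.0000·-0.5000 = 0.5000

v = 0.5000, ω = -0.5000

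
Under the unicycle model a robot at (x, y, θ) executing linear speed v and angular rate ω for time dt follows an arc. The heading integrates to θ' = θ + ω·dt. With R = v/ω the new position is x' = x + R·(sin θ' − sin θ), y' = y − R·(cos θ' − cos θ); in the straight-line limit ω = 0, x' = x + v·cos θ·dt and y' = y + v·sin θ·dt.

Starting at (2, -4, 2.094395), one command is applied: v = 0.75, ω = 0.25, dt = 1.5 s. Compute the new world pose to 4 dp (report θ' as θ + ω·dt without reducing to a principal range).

(1.2700, -3.1526, 2.4694)

θ' = 2.0944 + 0.25·1.5 = 2.4694
R = v/ω = 0.75/0.25 = 3.0000
x' = 2 + 3.0000·(sin 2.4694 − sin 2.0944) = 1.2700
y' = -4 − 3.0000·(cos 2.4694 − cos 2.0944) = -3.1526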